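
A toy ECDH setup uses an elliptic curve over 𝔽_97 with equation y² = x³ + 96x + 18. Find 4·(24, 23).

Write P = (24, 23).
Repeated addition: build up to 4P.
2P: tangent at (24, 23): λ = (3·24² + 96)/(2·23) ≡ 78/46. 46⁻¹ ≡ 19 (mod 97) since 46·19 = 874 ≡ 1, so λ ≡ 78·19 ≡ 27.
  x = λ² - 24 - 24 = 729 - 48 ≡ 2; y = λ·(24 - 2) - 23 ≡ 86. → (2, 86)
3P: (2, 86) + (24, 23). λ = (23 - 86)/(24 - 2) ≡ 34/22 mod 97. 22⁻¹ ≡ 75 (mod 97), so λ ≡ 28.
  x = λ² - 2 - 24 = 784 - 26 ≡ 79; y = λ·(2 - 79) - 86 ≡ 86. → (79, 86)
4P: (79, 86) + (24, 23). λ = (23 - 86)/(24 - 79) ≡ 34/42 mod 97. 42⁻¹ ≡ 67 (mod 97), so λ ≡ 47.
  x = λ² - 79 - 24 = 2209 - 103 ≡ 69; y = λ·(79 - 69) - 86 ≡ 93. → (69, 93)

(69, 93)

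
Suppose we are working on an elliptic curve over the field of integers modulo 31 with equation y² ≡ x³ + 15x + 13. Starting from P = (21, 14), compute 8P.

Double-and-add on 8 = (1000)₂. Start with P = (21, 14) for the leading 1-bit.
double: tangent at (21, 14): λ = (3·21² + 15)/(2·14) ≡ 5/28. 28⁻¹ ≡ 10 (mod 31) since 28·10 = 280 ≡ 1, so λ ≡ 5·10 ≡ 19.
  x = λ² - 21 - 21 = 361 - 42 ≡ 9; y = λ·(21 - 9) - 14 ≡ 28. → (9, 28)
double: tangent at (9, 28): λ = (3·9² + 15)/(2·28) ≡ 10/25. 25⁻¹ ≡ 5 (mod 31) since 25·5 = 125 ≡ 1, so λ ≡ 10·5 ≡ 19.
  x = λ² - 9 - 9 = 361 - 18 ≡ 2; y = λ·(9 - 2) - 28 ≡ 12. → (2, 12)
double: tangent at (2, 12): λ = (3·2² + 15)/(2·12) ≡ 27/24. 24⁻¹ ≡ 22 (mod 31) since 24·22 = 528 ≡ 1, so λ ≡ 27·22 ≡ 5.
  x = λ² - 2 - 2 = 25 - 4 ≡ 21; y = λ·(2 - 21) - 12 ≡ 17. → (21, 17)

(21, 17)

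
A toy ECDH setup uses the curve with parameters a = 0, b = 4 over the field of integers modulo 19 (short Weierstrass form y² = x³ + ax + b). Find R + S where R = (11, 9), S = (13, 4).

(6, 7)

(11, 9) + (13, 4). λ = (4 - 9)/(13 - 11) ≡ 14/2 mod 19. 2⁻¹ ≡ 10 (mod 19) since 2·10 = 20 ≡ 1, so λ ≡ 7.
  x = λ² - 11 - 13 = 49 - 24 ≡ 6; y = λ·(11 - 6) - 9 ≡ 7. → (6, 7)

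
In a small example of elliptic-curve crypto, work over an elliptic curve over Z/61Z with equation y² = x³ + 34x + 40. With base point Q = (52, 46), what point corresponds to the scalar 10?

Repeated addition: build up to 10Q.
2Q: tangent at (52, 46): λ = (3·52² + 34)/(2·46) ≡ 33/31. 31⁻¹ ≡ 2 (mod 61), so λ ≡ 33·2 ≡ 5.
  x = λ² - 52 - 52 = 25 - 104 ≡ 43; y = λ·(52 - 43) - 46 ≡ 60. → (43, 60)
3Q: (43, 60) + (52, 46). λ = (46 - 60)/(52 - 43) ≡ 47/9 mod 61. 9⁻¹ ≡ 34 (mod 61), so λ ≡ 12.
  x = λ² - 43 - 52 = 144 - 95 ≡ 49; y = λ·(43 - 49) - 60 ≡ 51. → (49, 51)
4Q: (49, 51) + (52, 46). λ = (46 - 51)/(52 - 49) ≡ 56/3 mod 61. 3⁻¹ ≡ 41 (mod 61), so λ ≡ 39.
  x = λ² - 49 - 52 = 1521 - 101 ≡ 17; y = λ·(49 - 17) - 51 ≡ 38. → (17, 38)
5Q: (17, 38) + (52, 46). λ = (46 - 38)/(52 - 17) ≡ 8/35 mod 61. 35⁻¹ ≡ 7 (mod 61), so λ ≡ 56.
  x = λ² - 17 - 52 = 3136 - 69 ≡ 17; y = λ·(17 - 17) - 38 ≡ 23. → (17, 23)
6Q: (17, 23) + (52, 46). λ = (46 - 23)/(52 - 17) ≡ 23/35 mod 61. 35⁻¹ ≡ 7 (mod 61) since 35·7 = 245 ≡ 1, so λ ≡ 39.
  x = λ² - 17 - 52 = 1521 - 69 ≡ 49; y = λ·(17 - 49) - 23 ≡ 10. → (49, 10)
7Q: (49, 10) + (52, 46). λ = (46 - 10)/(52 - 49) ≡ 36/3 mod 61. 3⁻¹ ≡ 41 (mod 61), so λ ≡ 12.
  x = λ² - 49 - 52 = 144 - 101 ≡ 43; y = λ·(49 - 43) - 10 ≡ 1. → (43, 1)
8Q: (43, 1) + (52, 46). λ = (46 - 1)/(52 - 43) ≡ 45/9 mod 61. 9⁻¹ ≡ 34 (mod 61), so λ ≡ 5.
  x = λ² - 43 - 52 = 25 - 95 ≡ 52; y = λ·(43 - 52) - 1 ≡ 15. → (52, 15)
9Q: (52, 15) + (52, 46): same x and y₁ ≡ -y₂, so the sum is ∞.
10Q: ∞ + (52, 46) = (52, 46) (identity).

(52, 46)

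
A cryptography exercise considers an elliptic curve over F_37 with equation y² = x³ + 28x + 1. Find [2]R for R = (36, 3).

(3, 1)

tangent at (36, 3): λ = (3·36² + 28)/(2·3) ≡ 31/6. 6⁻¹ ≡ 31 (mod 37), so λ ≡ 31·31 ≡ 36.
  x = λ² - 36 - 36 = 1296 - 72 ≡ 3; y = λ·(36 - 3) - 3 ≡ 1. → (3, 1)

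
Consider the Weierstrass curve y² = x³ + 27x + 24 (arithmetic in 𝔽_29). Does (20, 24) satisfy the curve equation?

y² = 24² ≡ 25; x³ + 27x + 24 = 8564 ≡ 9 (mod 29). 25 ≠ 9.

no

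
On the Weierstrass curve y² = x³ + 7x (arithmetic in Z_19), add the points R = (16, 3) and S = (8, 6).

(18, 12)

(16, 3) + (8, 6). λ = (6 - 3)/(8 - 16) ≡ 3/11 mod 19. 11⁻¹ ≡ 7 (mod 19) since 11·7 = 77 ≡ 1, so λ ≡ 2.
  x = λ² - 16 - 8 = 4 - 24 ≡ 18; y = λ·(16 - 18) - 3 ≡ 12. → (18, 12)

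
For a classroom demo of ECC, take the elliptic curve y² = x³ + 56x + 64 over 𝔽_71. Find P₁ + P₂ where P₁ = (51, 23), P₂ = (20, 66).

(58, 60)

(51, 23) + (20, 66). λ = (66 - 23)/(20 - 51) ≡ 43/40 mod 71. 40⁻¹ ≡ 16 (mod 71) since 40·16 = 640 ≡ 1, so λ ≡ 49.
  x = λ² - 51 - 20 = 2401 - 71 ≡ 58; y = λ·(51 - 58) - 23 ≡ 60. → (58, 60)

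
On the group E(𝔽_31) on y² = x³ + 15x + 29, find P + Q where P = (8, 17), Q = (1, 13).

(16, 5)

(8, 17) + (1, 13). λ = (13 - 17)/(1 - 8) ≡ 27/24 mod 31. 24⁻¹ ≡ 22 (mod 31) since 24·22 = 528 ≡ 1, so λ ≡ 5.
  x = λ² - 8 - 1 = 25 - 9 ≡ 16; y = λ·(8 - 16) - 17 ≡ 5. → (16, 5)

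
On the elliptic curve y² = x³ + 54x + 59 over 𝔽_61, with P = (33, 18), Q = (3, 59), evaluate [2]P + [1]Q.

(47, 55)

First 2P:
Repeated addition: build up to 2P.
2P: tangent at (33, 18): λ = (3·33² + 54)/(2·18) ≡ 27/36. 36⁻¹ ≡ 39 (mod 61), so λ ≡ 27·39 ≡ 16.
  x = λ² - 33 - 33 = 256 - 66 ≡ 7; y = λ·(33 - 7) - 18 ≡ 32. → (7, 32)
2P = (7, 32).
Finally 2P + Q:
(7, 32) + (3, 59). λ = (59 - 32)/(3 - 7) ≡ 27/57 mod 61. 57⁻¹ ≡ 15 (mod 61) since 57·15 = 855 ≡ 1, so λ ≡ 39.
  x = λ² - 7 - 3 = 1521 - 10 ≡ 47; y = λ·(7 - 47) - 32 ≡ 55. → (47, 55)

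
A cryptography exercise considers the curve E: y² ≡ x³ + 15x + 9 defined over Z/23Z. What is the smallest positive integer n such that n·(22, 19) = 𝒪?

5

2P: tangent at (22, 19): λ = (3·22² + 15)/(2·19) ≡ 18/15. 15⁻¹ ≡ 20 (mod 23), so λ ≡ 18·20 ≡ 15.
  x = λ² - 22 - 22 = 225 - 44 ≡ 20; y = λ·(22 - 20) - 19 ≡ 11. → (20, 11)
3P: (20, 11) + (22, 19). λ = (19 - 11)/(22 - 20) ≡ 8/2 mod 23. 2⁻¹ ≡ 12 (mod 23), so λ ≡ 4.
  x = λ² - 20 - 22 = 16 - 42 ≡ 20; y = λ·(20 - 20) - 11 ≡ 12. → (20, 12)
4P: (20, 12) + (22, 19). λ = (19 - 12)/(22 - 20) ≡ 7/2 mod 23. 2⁻¹ ≡ 12 (mod 23) since 2·12 = 24 ≡ 1, so λ ≡ 15.
  x = λ² - 20 - 22 = 225 - 42 ≡ 22; y = λ·(20 - 22) - 12 ≡ 4. → (22, 4)
5P: (22, 4) + (22, 19): same x and y₁ ≡ -y₂, so the sum is 𝒪.
5P = 𝒪, so the order is 5.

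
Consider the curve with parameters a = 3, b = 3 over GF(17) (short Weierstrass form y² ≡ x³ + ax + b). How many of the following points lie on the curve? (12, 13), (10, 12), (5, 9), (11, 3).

(12, 13): 13² ≡ 16, rhs ≡ 16 → on.
(10, 12): 12² ≡ 8, rhs ≡ 13 → off.
(5, 9): 9² ≡ 13, rhs ≡ 7 → off.
(11, 3): 3² ≡ 9, rhs ≡ 7 → off.

1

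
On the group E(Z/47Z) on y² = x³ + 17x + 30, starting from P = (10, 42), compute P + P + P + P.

(16, 11)

Double-and-add on 4 = (100)₂. Start with P = (10, 42) for the leading 1-bit.
double: tangent at (10, 42): λ = (3·10² + 17)/(2·42) ≡ 35/37. 37⁻¹ ≡ 14 (mod 47), so λ ≡ 35·14 ≡ 20.
  x = λ² - 10 - 10 = 400 - 20 ≡ 4; y = λ·(10 - 4) - 42 ≡ 31. → (4, 31)
double: tangent at (4, 31): λ = (3·4² + 17)/(2·31) ≡ 18/15. 15⁻¹ ≡ 22 (mod 47) since 15·22 = 330 ≡ 1, so λ ≡ 18·22 ≡ 20.
  x = λ² - 4 - 4 = 400 - 8 ≡ 16; y = λ·(4 - 16) - 31 ≡ 11. → (16, 11)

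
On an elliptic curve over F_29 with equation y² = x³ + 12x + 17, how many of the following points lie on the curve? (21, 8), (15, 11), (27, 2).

1

(21, 8): 8² ≡ 6, rhs ≡ 18 → off.
(15, 11): 11² ≡ 5, rhs ≡ 5 → on.
(27, 2): 2² ≡ 4, rhs ≡ 14 → off.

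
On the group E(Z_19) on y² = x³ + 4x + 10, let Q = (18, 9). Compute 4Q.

Repeated addition: build up to 4Q.
2Q: tangent at (18, 9): λ = (3·18² + 4)/(2·9) ≡ 7/18. 18⁻¹ ≡ 18 (mod 19), so λ ≡ 7·18 ≡ 12.
  x = λ² - 18 - 18 = 144 - 36 ≡ 13; y = λ·(18 - 13) - 9 ≡ 13. → (13, 13)
3Q: (13, 13) + (18, 9). λ = (9 - 13)/(18 - 13) ≡ 15/5 mod 19. 5⁻¹ ≡ 4 (mod 19) since 5·4 = 20 ≡ 1, so λ ≡ 3.
  x = λ² - 13 - 18 = 9 - 31 ≡ 16; y = λ·(13 - 16) - 13 ≡ 16. → (16, 16)
4Q: (16, 16) + (18, 9). λ = (9 - 16)/(18 - 16) ≡ 12/2 mod 19. 2⁻¹ ≡ 10 (mod 19), so λ ≡ 6.
  x = λ² - 16 - 18 = 36 - 34 ≡ 2; y = λ·(16 - 2) - 16 ≡ 11. → (2, 11)

(2, 11)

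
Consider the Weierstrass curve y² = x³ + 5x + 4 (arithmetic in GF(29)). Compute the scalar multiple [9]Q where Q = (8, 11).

(24, 17)

Double-and-add on 9 = (1001)₂. Start with Q = (8, 11) for the leading 1-bit.
double: tangent at (8, 11): λ = (3·8² + 5)/(2·11) ≡ 23/22. 22⁻¹ ≡ 4 (mod 29), so λ ≡ 23·4 ≡ 5.
  x = λ² - 8 - 8 = 25 - 16 ≡ 9; y = λ·(8 - 9) - 11 ≡ 13. → (9, 13)
double: tangent at (9, 13): λ = (3·9² + 5)/(2·13) ≡ 16/26. 26⁻¹ ≡ 19 (mod 29), so λ ≡ 16·19 ≡ 14.
  x = λ² - 9 - 9 = 196 - 18 ≡ 4; y = λ·(9 - 4) - 13 ≡ 28. → (4, 28)
double: tangent at (4, 28): λ = (3·4² + 5)/(2·28) ≡ 24/27. 27⁻¹ ≡ 14 (mod 29), so λ ≡ 24·14 ≡ 17.
  x = λ² - 4 - 4 = 289 - 8 ≡ 20; y = λ·(4 - 20) - 28 ≡ 19. → (20, 19)
add Q: (20, 19) + (8, 11). λ = (11 - 19)/(8 - 20) ≡ 21/17 mod 29. 17⁻¹ ≡ 12 (mod 29), so λ ≡ 20.
  x = λ² - 20 - 8 = 400 - 28 ≡ 24; y = λ·(20 - 24) - 19 ≡ 17. → (24, 17)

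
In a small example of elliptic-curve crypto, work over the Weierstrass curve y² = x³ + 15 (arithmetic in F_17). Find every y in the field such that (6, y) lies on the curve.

none

x³ + 0x + 15 = 231 ≡ 10 (mod 17).
10 is a non-residue mod 17; no y exists.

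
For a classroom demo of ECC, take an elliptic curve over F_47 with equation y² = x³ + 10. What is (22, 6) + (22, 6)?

(27, 0)

tangent at (22, 6): λ = (3·22² + 0)/(2·6) ≡ 42/12. 12⁻¹ ≡ 4 (mod 47), so λ ≡ 42·4 ≡ 27.
  x = λ² - 22 - 22 = 729 - 44 ≡ 27; y = λ·(22 - 27) - 6 ≡ 0. → (27, 0)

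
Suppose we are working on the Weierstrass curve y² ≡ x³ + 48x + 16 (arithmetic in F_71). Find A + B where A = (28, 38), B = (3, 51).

(33, 64)

(28, 38) + (3, 51). λ = (51 - 38)/(3 - 28) ≡ 13/46 mod 71. 46⁻¹ ≡ 17 (mod 71), so λ ≡ 8.
  x = λ² - 28 - 3 = 64 - 31 ≡ 33; y = λ·(28 - 33) - 38 ≡ 64. → (33, 64)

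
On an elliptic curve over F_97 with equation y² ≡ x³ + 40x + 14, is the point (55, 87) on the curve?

y² = 87² ≡ 3; x³ + 40x + 14 = 168589 ≡ 3 (mod 97). 3 = 3.

yes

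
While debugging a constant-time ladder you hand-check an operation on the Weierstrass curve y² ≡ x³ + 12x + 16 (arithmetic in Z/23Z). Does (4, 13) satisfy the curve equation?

y² = 13² ≡ 8; x³ + 12x + 16 = 128 ≡ 13 (mod 23). 8 ≠ 13.

no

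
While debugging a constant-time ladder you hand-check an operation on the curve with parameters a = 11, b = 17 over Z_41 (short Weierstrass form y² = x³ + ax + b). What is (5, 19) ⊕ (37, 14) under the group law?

(5, 19) + (37, 14). λ = (14 - 19)/(37 - 5) ≡ 36/32 mod 41. 32⁻¹ ≡ 9 (mod 41) since 32·9 = 288 ≡ 1, so λ ≡ 37.
  x = λ² - 5 - 37 = 1369 - 42 ≡ 15; y = λ·(5 - 15) - 19 ≡ 21. → (15, 21)

(15, 21)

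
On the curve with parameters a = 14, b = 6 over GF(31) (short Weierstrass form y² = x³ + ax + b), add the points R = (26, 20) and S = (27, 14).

(26, 20) + (27, 14). λ = (14 - 20)/(27 - 26) ≡ 25/1 mod 31. 1⁻¹ ≡ 1 (mod 31) since 1·1 = 1 ≡ 1, so λ ≡ 25.
  x = λ² - 26 - 27 = 625 - 53 ≡ 14; y = λ·(26 - 14) - 20 ≡ 1. → (14, 1)

(14, 1)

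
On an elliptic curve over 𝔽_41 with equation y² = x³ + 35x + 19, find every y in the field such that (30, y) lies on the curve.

5, 36

x³ + 35x + 19 = 28069 ≡ 25 (mod 41).
Square roots of 25 mod 41: 5 and 36 (since 5² = 25 ≡ 25).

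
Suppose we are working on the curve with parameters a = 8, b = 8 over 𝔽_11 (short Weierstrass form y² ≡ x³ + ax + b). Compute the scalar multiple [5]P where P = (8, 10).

(8, 10)

Double-and-add on 5 = (101)₂. Start with P = (8, 10) for the leading 1-bit.
double: tangent at (8, 10): λ = (3·8² + 8)/(2·10) ≡ 2/9. 9⁻¹ ≡ 5 (mod 11) since 9·5 = 45 ≡ 1, so λ ≡ 2·5 ≡ 10.
  x = λ² - 8 - 8 = 100 - 16 ≡ 7; y = λ·(8 - 7) - 10 ≡ 0. → (7, 0)
double: (7, 0) + (7, 0): same x and y₁ ≡ -y₂, so the sum is O.
add P: O + (8, 10) = (8, 10) (identity).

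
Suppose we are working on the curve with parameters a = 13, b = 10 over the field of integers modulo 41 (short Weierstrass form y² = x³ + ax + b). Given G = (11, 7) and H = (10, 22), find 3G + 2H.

First 3G:
Repeated addition: build up to 3G.
2G: tangent at (11, 7): λ = (3·11² + 13)/(2·7) ≡ 7/14. 14⁻¹ ≡ 3 (mod 41), so λ ≡ 7·3 ≡ 21.
  x = λ² - 11 - 11 = 441 - 22 ≡ 9; y = λ·(11 - 9) - 7 ≡ 35. → (9, 35)
3G: (9, 35) + (11, 7). λ = (7 - 35)/(11 - 9) ≡ 13/2 mod 41. 2⁻¹ ≡ 21 (mod 41) since 2·21 = 42 ≡ 1, so λ ≡ 27.
  x = λ² - 9 - 11 = 729 - 20 ≡ 12; y = λ·(9 - 12) - 35 ≡ 7. → (12, 7)
3G = (12, 7).
Next 2H:
Repeated addition: build up to 2H.
2H: tangent at (10, 22): λ = (3·10² + 13)/(2·22) ≡ 26/3. 3⁻¹ ≡ 14 (mod 41), so λ ≡ 26·14 ≡ 36.
  x = λ² - 10 - 10 = 1296 - 20 ≡ 5; y = λ·(10 - 5) - 22 ≡ 35. → (5, 35)
2H = (5, 35).
Finally 3G + 2H:
(12, 7) + (5, 35). λ = (35 - 7)/(5 - 12) ≡ 28/34 mod 41. 34⁻¹ ≡ 35 (mod 41) since 34·35 = 1190 ≡ 1, so λ ≡ 37.
  x = λ² - 12 - 5 = 1369 - 17 ≡ 40; y = λ·(12 - 40) - 7 ≡ 23. → (40, 23)

(40, 23)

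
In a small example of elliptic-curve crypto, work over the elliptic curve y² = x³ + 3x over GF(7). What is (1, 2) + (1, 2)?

tangent at (1, 2): λ = (3·1² + 3)/(2·2) ≡ 6/4. 4⁻¹ ≡ 2 (mod 7) since 4·2 = 8 ≡ 1, so λ ≡ 6·2 ≡ 5.
  x = λ² - 1 - 1 = 25 - 2 ≡ 2; y = λ·(1 - 2) - 2 ≡ 0. → (2, 0)

(2, 0)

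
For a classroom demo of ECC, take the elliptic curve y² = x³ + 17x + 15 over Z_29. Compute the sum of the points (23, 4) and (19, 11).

(10, 24)

(23, 4) + (19, 11). λ = (11 - 4)/(19 - 23) ≡ 7/25 mod 29. 25⁻¹ ≡ 7 (mod 29) since 25·7 = 175 ≡ 1, so λ ≡ 20.
  x = λ² - 23 - 19 = 400 - 42 ≡ 10; y = λ·(23 - 10) - 4 ≡ 24. → (10, 24)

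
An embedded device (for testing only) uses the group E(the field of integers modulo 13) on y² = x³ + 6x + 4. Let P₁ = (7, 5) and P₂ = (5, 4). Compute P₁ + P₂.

(11, 6)

(7, 5) + (5, 4). λ = (4 - 5)/(5 - 7) ≡ 12/11 mod 13. 11⁻¹ ≡ 6 (mod 13) since 11·6 = 66 ≡ 1, so λ ≡ 7.
  x = λ² - 7 - 5 = 49 - 12 ≡ 11; y = λ·(7 - 11) - 5 ≡ 6. → (11, 6)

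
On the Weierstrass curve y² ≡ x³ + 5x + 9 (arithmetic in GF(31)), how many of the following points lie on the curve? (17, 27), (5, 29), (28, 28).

2

(17, 27): 27² ≡ 16, rhs ≡ 16 → on.
(5, 29): 29² ≡ 4, rhs ≡ 4 → on.
(28, 28): 28² ≡ 9, rhs ≡ 29 → off.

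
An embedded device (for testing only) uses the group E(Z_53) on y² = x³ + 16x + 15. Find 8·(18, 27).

Write G = (18, 27).
Double-and-add on 8 = (1000)₂. Start with G = (18, 27) for the leading 1-bit.
double: tangent at (18, 27): λ = (3·18² + 16)/(2·27) ≡ 34/1. 1⁻¹ ≡ 1 (mod 53), so λ ≡ 34·1 ≡ 34.
  x = λ² - 18 - 18 = 1156 - 36 ≡ 7; y = λ·(18 - 7) - 27 ≡ 29. → (7, 29)
double: tangent at (7, 29): λ = (3·7² + 16)/(2·29) ≡ 4/5. 5⁻¹ ≡ 32 (mod 53) since 5·32 = 160 ≡ 1, so λ ≡ 4·32 ≡ 22.
  x = λ² - 7 - 7 = 484 - 14 ≡ 46; y = λ·(7 - 46) - 29 ≡ 14. → (46, 14)
double: tangent at (46, 14): λ = (3·46² + 16)/(2·14) ≡ 4/28. 28⁻¹ ≡ 36 (mod 53) since 28·36 = 1008 ≡ 1, so λ ≡ 4·36 ≡ 38.
  x = λ² - 46 - 46 = 1444 - 92 ≡ 27; y = λ·(46 - 27) - 14 ≡ 19. → (27, 19)

(27, 19)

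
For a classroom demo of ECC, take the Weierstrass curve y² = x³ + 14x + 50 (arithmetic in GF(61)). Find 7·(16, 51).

Write G = (16, 51).
Double-and-add on 7 = (111)₂. Start with G = (16, 51) for the leading 1-bit.
double: tangent at (16, 51): λ = (3·16² + 14)/(2·51) ≡ 50/41. 41⁻¹ ≡ 3 (mod 61), so λ ≡ 50·3 ≡ 28.
  x = λ² - 16 - 16 = 784 - 32 ≡ 20; y = λ·(16 - 20) - 51 ≡ 20. → (20, 20)
add G: (20, 20) + (16, 51). λ = (51 - 20)/(16 - 20) ≡ 31/57 mod 61. 57⁻¹ ≡ 15 (mod 61), so λ ≡ 38.
  x = λ² - 20 - 16 = 1444 - 36 ≡ 5; y = λ·(20 - 5) - 20 ≡ 1. → (5, 1)
double: tangent at (5, 1): λ = (3·5² + 14)/(2·1) ≡ 28/2. 2⁻¹ ≡ 31 (mod 61) since 2·31 = 62 ≡ 1, so λ ≡ 28·31 ≡ 14.
  x = λ² - 5 - 5 = 196 - 10 ≡ 3; y = λ·(5 - 3) - 1 ≡ 27. → (3, 27)
add G: (3, 27) + (16, 51). λ = (51 - 27)/(16 - 3) ≡ 24/13 mod 61. 13⁻¹ ≡ 47 (mod 61) since 13·47 = 611 ≡ 1, so λ ≡ 30.
  x = λ² - 3 - 16 = 900 - 19 ≡ 27; y = λ·(3 - 27) - 27 ≡ 46. → (27, 46)

(27, 46)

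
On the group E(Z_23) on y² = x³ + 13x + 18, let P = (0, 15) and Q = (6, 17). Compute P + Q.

(12, 4)

(0, 15) + (6, 17). λ = (17 - 15)/(6 - 0) ≡ 2/6 mod 23. 6⁻¹ ≡ 4 (mod 23), so λ ≡ 8.
  x = λ² - 0 - 6 = 64 - 6 ≡ 12; y = λ·(0 - 12) - 15 ≡ 4. → (12, 4)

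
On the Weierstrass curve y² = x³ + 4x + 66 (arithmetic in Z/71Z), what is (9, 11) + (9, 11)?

tangent at (9, 11): λ = (3·9² + 4)/(2·11) ≡ 34/22. 22⁻¹ ≡ 42 (mod 71), so λ ≡ 34·42 ≡ 8.
  x = λ² - 9 - 9 = 64 - 18 ≡ 46; y = λ·(9 - 46) - 11 ≡ 48. → (46, 48)

(46, 48)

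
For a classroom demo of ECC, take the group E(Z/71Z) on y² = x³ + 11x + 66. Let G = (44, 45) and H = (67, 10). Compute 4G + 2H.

(7, 42)

First 4G:
Repeated addition: build up to 4G.
2G: tangent at (44, 45): λ = (3·44² + 11)/(2·45) ≡ 68/19. 19⁻¹ ≡ 15 (mod 71), so λ ≡ 68·15 ≡ 26.
  x = λ² - 44 - 44 = 676 - 88 ≡ 20; y = λ·(44 - 20) - 45 ≡ 11. → (20, 11)
3G: (20, 11) + (44, 45). λ = (45 - 11)/(44 - 20) ≡ 34/24 mod 71. 24⁻¹ ≡ 3 (mod 71) since 24·3 = 72 ≡ 1, so λ ≡ 31.
  x = λ² - 20 - 44 = 961 - 64 ≡ 45; y = λ·(20 - 45) - 11 ≡ 66. → (45, 66)
4G: (45, 66) + (44, 45). λ = (45 - 66)/(44 - 45) ≡ 50/70 mod 71. 70⁻¹ ≡ 70 (mod 71) since 70·70 = 4900 ≡ 1, so λ ≡ 21.
  x = λ² - 45 - 44 = 441 - 89 ≡ 68; y = λ·(45 - 68) - 66 ≡ 19. → (68, 19)
4G = (68, 19).
Next 2H:
Repeated addition: build up to 2H.
2H: tangent at (67, 10): λ = (3·67² + 11)/(2·10) ≡ 59/20. 20⁻¹ ≡ 32 (mod 71), so λ ≡ 59·32 ≡ 42.
  x = λ² - 67 - 67 = 1764 - 134 ≡ 68; y = λ·(67 - 68) - 10 ≡ 19. → (68, 19)
2H = (68, 19).
Finally 4G + 2H:
tangent at (68, 19): λ = (3·68² + 11)/(2·19) ≡ 38/38. 38⁻¹ ≡ 43 (mod 71), so λ ≡ 38·43 ≡ 1.
  x = λ² - 68 - 68 = 1 - 136 ≡ 7; y = λ·(68 - 7) - 19 ≡ 42. → (7, 42)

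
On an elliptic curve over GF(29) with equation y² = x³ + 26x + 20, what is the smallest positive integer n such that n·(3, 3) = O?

5

2P: tangent at (3, 3): λ = (3·3² + 26)/(2·3) ≡ 24/6. 6⁻¹ ≡ 5 (mod 29), so λ ≡ 24·5 ≡ 4.
  x = λ² - 3 - 3 = 16 - 6 ≡ 10; y = λ·(3 - 10) - 3 ≡ 27. → (10, 27)
3P: (10, 27) + (3, 3). λ = (3 - 27)/(3 - 10) ≡ 5/22 mod 29. 22⁻¹ ≡ 4 (mod 29) since 22·4 = 88 ≡ 1, so λ ≡ 20.
  x = λ² - 10 - 3 = 400 - 13 ≡ 10; y = λ·(10 - 10) - 27 ≡ 2. → (10, 2)
4P: (10, 2) + (3, 3). λ = (3 - 2)/(3 - 10) ≡ 1/22 mod 29. 22⁻¹ ≡ 4 (mod 29), so λ ≡ 4.
  x = λ² - 10 - 3 = 16 - 13 ≡ 3; y = λ·(10 - 3) - 2 ≡ 26. → (3, 26)
5P: (3, 26) + (3, 3): same x and y₁ ≡ -y₂, so the sum is O.
5P = O, so the order is 5.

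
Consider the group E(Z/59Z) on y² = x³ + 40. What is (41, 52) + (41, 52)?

tangent at (41, 52): λ = (3·41² + 0)/(2·52) ≡ 28/45. 45⁻¹ ≡ 21 (mod 59) since 45·21 = 945 ≡ 1, so λ ≡ 28·21 ≡ 57.
  x = λ² - 41 - 41 = 3249 - 82 ≡ 40; y = λ·(41 - 40) - 52 ≡ 5. → (40, 5)

(40, 5)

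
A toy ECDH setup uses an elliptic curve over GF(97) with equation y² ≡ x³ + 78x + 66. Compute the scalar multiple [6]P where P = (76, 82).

(16, 50)

Repeated addition: build up to 6P.
2P: tangent at (76, 82): λ = (3·76² + 78)/(2·82) ≡ 43/67. 67⁻¹ ≡ 42 (mod 97), so λ ≡ 43·42 ≡ 60.
  x = λ² - 76 - 76 = 3600 - 152 ≡ 53; y = λ·(76 - 53) - 82 ≡ 37. → (53, 37)
3P: (53, 37) + (76, 82). λ = (82 - 37)/(76 - 53) ≡ 45/23 mod 97. 23⁻¹ ≡ 38 (mod 97) since 23·38 = 874 ≡ 1, so λ ≡ 61.
  x = λ² - 53 - 76 = 3721 - 129 ≡ 3; y = λ·(53 - 3) - 37 ≡ 6. → (3, 6)
4P: (3, 6) + (76, 82). λ = (82 - 6)/(76 - 3) ≡ 76/73 mod 97. 73⁻¹ ≡ 4 (mod 97), so λ ≡ 13.
  x = λ² - 3 - 76 = 169 - 79 ≡ 90; y = λ·(3 - 90) - 6 ≡ 27. → (90, 27)
5P: (90, 27) + (76, 82). λ = (82 - 27)/(76 - 90) ≡ 55/83 mod 97. 83⁻¹ ≡ 90 (mod 97), so λ ≡ 3.
  x = λ² - 90 - 76 = 9 - 166 ≡ 37; y = λ·(90 - 37) - 27 ≡ 35. → (37, 35)
6P: (37, 35) + (76, 82). λ = (82 - 35)/(76 - 37) ≡ 47/39 mod 97. 39⁻¹ ≡ 5 (mod 97) since 39·5 = 195 ≡ 1, so λ ≡ 41.
  x = λ² - 37 - 76 = 1681 - 113 ≡ 16; y = λ·(37 - 16) - 35 ≡ 50. → (16, 50)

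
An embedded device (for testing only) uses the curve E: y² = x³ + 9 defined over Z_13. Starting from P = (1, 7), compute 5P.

(9, 6)

Double-and-add on 5 = (101)₂. Start with P = (1, 7) for the leading 1-bit.
double: tangent at (1, 7): λ = (3·1² + 0)/(2·7) ≡ 3/1. 1⁻¹ ≡ 1 (mod 13), so λ ≡ 3·1 ≡ 3.
  x = λ² - 1 - 1 = 9 - 2 ≡ 7; y = λ·(1 - 7) - 7 ≡ 1. → (7, 1)
double: tangent at (7, 1): λ = (3·7² + 0)/(2·1) ≡ 4/2. 2⁻¹ ≡ 7 (mod 13), so λ ≡ 4·7 ≡ 2.
  x = λ² - 7 - 7 = 4 - 14 ≡ 3; y = λ·(7 - 3) - 1 ≡ 7. → (3, 7)
add P: (3, 7) + (1, 7). λ = (7 - 7)/(1 - 3) ≡ 0/11 mod 13. 11⁻¹ ≡ 6 (mod 13) since 11·6 = 66 ≡ 1, so λ ≡ 0.
  x = λ² - 3 - 1 = 0 - 4 ≡ 9; y = λ·(3 - 9) - 7 ≡ 6. → (9, 6)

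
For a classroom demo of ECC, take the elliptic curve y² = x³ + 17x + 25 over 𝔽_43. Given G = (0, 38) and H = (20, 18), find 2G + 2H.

(36, 37)

First 2G:
Repeated addition: build up to 2G.
2G: tangent at (0, 38): λ = (3·0² + 17)/(2·38) ≡ 17/33. 33⁻¹ ≡ 30 (mod 43) since 33·30 = 990 ≡ 1, so λ ≡ 17·30 ≡ 37.
  x = λ² - 0 - 0 = 1369 - 0 ≡ 36; y = λ·(0 - 36) - 38 ≡ 6. → (36, 6)
2G = (36, 6).
Next 2H:
Repeated addition: build up to 2H.
2H: tangent at (20, 18): λ = (3·20² + 17)/(2·18) ≡ 13/36. 36⁻¹ ≡ 6 (mod 43) since 36·6 = 216 ≡ 1, so λ ≡ 13·6 ≡ 35.
  x = λ² - 20 - 20 = 1225 - 40 ≡ 24; y = λ·(20 - 24) - 18 ≡ 14. → (24, 14)
2H = (24, 14).
Finally 2G + 2H:
(36, 6) + (24, 14). λ = (14 - 6)/(24 - 36) ≡ 8/31 mod 43. 31⁻¹ ≡ 25 (mod 43), so λ ≡ 28.
  x = λ² - 36 - 24 = 784 - 60 ≡ 36; y = λ·(36 - 36) - 6 ≡ 37. → (36, 37)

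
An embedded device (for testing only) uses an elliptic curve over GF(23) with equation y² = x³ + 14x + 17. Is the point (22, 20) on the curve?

y² = 20² ≡ 9; x³ + 14x + 17 = 10973 ≡ 2 (mod 23). 9 ≠ 2.

no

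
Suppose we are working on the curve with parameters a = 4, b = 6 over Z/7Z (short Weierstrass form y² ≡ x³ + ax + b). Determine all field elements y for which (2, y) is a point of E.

x³ + 4x + 6 = 22 ≡ 1 (mod 7).
Square roots of 1 mod 7: 1 and 6 (since 1² = 1 ≡ 1).

1, 6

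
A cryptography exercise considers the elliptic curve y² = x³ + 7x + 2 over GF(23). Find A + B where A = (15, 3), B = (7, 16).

(4, 5)

(15, 3) + (7, 16). λ = (16 - 3)/(7 - 15) ≡ 13/15 mod 23. 15⁻¹ ≡ 20 (mod 23) since 15·20 = 300 ≡ 1, so λ ≡ 7.
  x = λ² - 15 - 7 = 49 - 22 ≡ 4; y = λ·(15 - 4) - 3 ≡ 5. → (4, 5)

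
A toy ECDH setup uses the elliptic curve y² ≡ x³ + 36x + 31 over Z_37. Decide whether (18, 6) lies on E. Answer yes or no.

yes

y² = 6² ≡ 36; x³ + 36x + 31 = 6511 ≡ 36 (mod 37). 36 = 36.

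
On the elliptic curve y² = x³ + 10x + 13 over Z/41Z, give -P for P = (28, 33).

(28, 8)

-(28, 33) = (28, -33 mod 41) = (28, 8).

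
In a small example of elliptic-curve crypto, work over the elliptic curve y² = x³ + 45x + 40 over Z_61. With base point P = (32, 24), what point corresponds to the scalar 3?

Repeated addition: build up to 3P.
2P: tangent at (32, 24): λ = (3·32² + 45)/(2·24) ≡ 6/48. 48⁻¹ ≡ 14 (mod 61), so λ ≡ 6·14 ≡ 23.
  x = λ² - 32 - 32 = 529 - 64 ≡ 38; y = λ·(32 - 38) - 24 ≡ 21. → (38, 21)
3P: (38, 21) + (32, 24). λ = (24 - 21)/(32 - 38) ≡ 3/55 mod 61. 55⁻¹ ≡ 10 (mod 61), so λ ≡ 30.
  x = λ² - 38 - 32 = 900 - 70 ≡ 37; y = λ·(38 - 37) - 21 ≡ 9. → (37, 9)

(37, 9)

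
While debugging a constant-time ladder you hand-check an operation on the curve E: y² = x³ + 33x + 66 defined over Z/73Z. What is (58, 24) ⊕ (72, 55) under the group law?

(58, 24) + (72, 55). λ = (55 - 24)/(72 - 58) ≡ 31/14 mod 73. 14⁻¹ ≡ 47 (mod 73), so λ ≡ 70.
  x = λ² - 58 - 72 = 4900 - 130 ≡ 25; y = λ·(58 - 25) - 24 ≡ 23. → (25, 23)

(25, 23)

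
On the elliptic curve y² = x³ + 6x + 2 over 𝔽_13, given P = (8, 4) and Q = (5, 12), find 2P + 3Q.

(10, 3)

First 2P:
Repeated addition: build up to 2P.
2P: tangent at (8, 4): λ = (3·8² + 6)/(2·4) ≡ 3/8. 8⁻¹ ≡ 5 (mod 13), so λ ≡ 3·5 ≡ 2.
  x = λ² - 8 - 8 = 4 - 16 ≡ 1; y = λ·(8 - 1) - 4 ≡ 10. → (1, 10)
2P = (1, 10).
Next 3Q:
Repeated addition: build up to 3Q.
2Q: tangent at (5, 12): λ = (3·5² + 6)/(2·12) ≡ 3/11. 11⁻¹ ≡ 6 (mod 13) since 11·6 = 66 ≡ 1, so λ ≡ 3·6 ≡ 5.
  x = λ² - 5 - 5 = 25 - 10 ≡ 2; y = λ·(5 - 2) - 12 ≡ 3. → (2, 3)
3Q: (2, 3) + (5, 12). λ = (12 - 3)/(5 - 2) ≡ 9/3 mod 13. 3⁻¹ ≡ 9 (mod 13) since 3·9 = 27 ≡ 1, so λ ≡ 3.
  x = λ² - 2 - 5 = 9 - 7 ≡ 2; y = λ·(2 - 2) - 3 ≡ 10. → (2, 10)
3Q = (2, 10).
Finally 2P + 3Q:
(1, 10) + (2, 10). λ = (10 - 10)/(2 - 1) ≡ 0/1 mod 13. 1⁻¹ ≡ 1 (mod 13) since 1·1 = 1 ≡ 1, so λ ≡ 0.
  x = λ² - 1 - 2 = 0 - 3 ≡ 10; y = λ·(1 - 10) - 10 ≡ 3. → (10, 3)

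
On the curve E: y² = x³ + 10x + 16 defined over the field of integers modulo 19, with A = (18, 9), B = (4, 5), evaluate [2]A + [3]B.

(3, 15)

First 2A:
Repeated addition: build up to 2A.
2A: tangent at (18, 9): λ = (3·18² + 10)/(2·9) ≡ 13/18. 18⁻¹ ≡ 18 (mod 19), so λ ≡ 13·18 ≡ 6.
  x = λ² - 18 - 18 = 36 - 36 ≡ 0; y = λ·(18 - 0) - 9 ≡ 4. → (0, 4)
2A = (0, 4).
Next 3B:
Repeated addition: build up to 3B.
2B: tangent at (4, 5): λ = (3·4² + 10)/(2·5) ≡ 1/10. 10⁻¹ ≡ 2 (mod 19), so λ ≡ 1·2 ≡ 2.
  x = λ² - 4 - 4 = 4 - 8 ≡ 15; y = λ·(4 - 15) - 5 ≡ 11. → (15, 11)
3B: (15, 11) + (4, 5). λ = (5 - 11)/(4 - 15) ≡ 13/8 mod 19. 8⁻¹ ≡ 12 (mod 19) since 8·12 = 96 ≡ 1, so λ ≡ 4.
  x = λ² - 15 - 4 = 16 - 19 ≡ 16; y = λ·(15 - 16) - 11 ≡ 4. → (16, 4)
3B = (16, 4).
Finally 2A + 3B:
(0, 4) + (16, 4). λ = (4 - 4)/(16 - 0) ≡ 0/16 mod 19. 16⁻¹ ≡ 6 (mod 19), so λ ≡ 0.
  x = λ² - 0 - 16 = 0 - 16 ≡ 3; y = λ·(0 - 3) - 4 ≡ 15. → (3, 15)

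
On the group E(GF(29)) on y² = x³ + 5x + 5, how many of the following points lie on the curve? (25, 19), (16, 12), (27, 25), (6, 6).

(25, 19): 19² ≡ 13, rhs ≡ 8 → off.
(16, 12): 12² ≡ 28, rhs ≡ 5 → off.
(27, 25): 25² ≡ 16, rhs ≡ 16 → on.
(6, 6): 6² ≡ 7, rhs ≡ 19 → off.

1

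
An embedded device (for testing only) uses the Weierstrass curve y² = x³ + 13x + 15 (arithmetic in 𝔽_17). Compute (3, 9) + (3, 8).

O

The two points share x = 3 and their y-coordinates satisfy 9 + 8 ≡ 0 (mod 17), so they are inverses. Their sum is 𝒪.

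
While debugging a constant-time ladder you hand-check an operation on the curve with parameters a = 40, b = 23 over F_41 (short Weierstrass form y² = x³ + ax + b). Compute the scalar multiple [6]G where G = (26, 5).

Double-and-add on 6 = (110)₂. Start with G = (26, 5) for the leading 1-bit.
double: tangent at (26, 5): λ = (3·26² + 40)/(2·5) ≡ 18/10. 10⁻¹ ≡ 37 (mod 41), so λ ≡ 18·37 ≡ 10.
  x = λ² - 26 - 26 = 100 - 52 ≡ 7; y = λ·(26 - 7) - 5 ≡ 21. → (7, 21)
add G: (7, 21) + (26, 5). λ = (5 - 21)/(26 - 7) ≡ 25/19 mod 41. 19⁻¹ ≡ 13 (mod 41), so λ ≡ 38.
  x = λ² - 7 - 26 = 1444 - 33 ≡ 17; y = λ·(7 - 17) - 21 ≡ 9. → (17, 9)
double: tangent at (17, 9): λ = (3·17² + 40)/(2·9) ≡ 5/18. 18⁻¹ ≡ 16 (mod 41) since 18·16 = 288 ≡ 1, so λ ≡ 5·16 ≡ 39.
  x = λ² - 17 - 17 = 1521 - 34 ≡ 11; y = λ·(17 - 11) - 9 ≡ 20. → (11, 20)

(11, 20)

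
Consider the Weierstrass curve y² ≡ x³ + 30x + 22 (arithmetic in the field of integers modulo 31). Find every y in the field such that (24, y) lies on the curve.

none

x³ + 30x + 22 = 14566 ≡ 27 (mod 31).
27 is a non-residue mod 31; no y exists.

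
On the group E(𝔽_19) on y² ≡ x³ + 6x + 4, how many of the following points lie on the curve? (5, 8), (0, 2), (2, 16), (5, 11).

3

(5, 8): 8² ≡ 7, rhs ≡ 7 → on.
(0, 2): 2² ≡ 4, rhs ≡ 4 → on.
(2, 16): 16² ≡ 9, rhs ≡ 5 → off.
(5, 11): 11² ≡ 7, rhs ≡ 7 → on.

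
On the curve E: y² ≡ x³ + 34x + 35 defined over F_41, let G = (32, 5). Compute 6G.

(40, 0)

Double-and-add on 6 = (110)₂. Start with G = (32, 5) for the leading 1-bit.
double: tangent at (32, 5): λ = (3·32² + 34)/(2·5) ≡ 31/10. 10⁻¹ ≡ 37 (mod 41), so λ ≡ 31·37 ≡ 40.
  x = λ² - 32 - 32 = 1600 - 64 ≡ 19; y = λ·(32 - 19) - 5 ≡ 23. → (19, 23)
add G: (19, 23) + (32, 5). λ = (5 - 23)/(32 - 19) ≡ 23/13 mod 41. 13⁻¹ ≡ 19 (mod 41), so λ ≡ 27.
  x = λ² - 19 - 32 = 729 - 51 ≡ 22; y = λ·(19 - 22) - 23 ≡ 19. → (22, 19)
double: tangent at (22, 19): λ = (3·22² + 34)/(2·19) ≡ 10/38. 38⁻¹ ≡ 27 (mod 41), so λ ≡ 10·27 ≡ 24.
  x = λ² - 22 - 22 = 576 - 44 ≡ 40; y = λ·(22 - 40) - 19 ≡ 0. → (40, 0)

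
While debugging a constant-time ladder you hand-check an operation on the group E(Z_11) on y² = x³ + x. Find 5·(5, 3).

(5, 8)

Write Q = (5, 3).
Repeated addition: build up to 5Q.
2Q: tangent at (5, 3): λ = (3·5² + 1)/(2·3) ≡ 10/6. 6⁻¹ ≡ 2 (mod 11) since 6·2 = 12 ≡ 1, so λ ≡ 10·2 ≡ 9.
  x = λ² - 5 - 5 = 81 - 10 ≡ 5; y = λ·(5 - 5) - 3 ≡ 8. → (5, 8)
3Q: (5, 8) + (5, 3): same x and y₁ ≡ -y₂, so the sum is O.
4Q: O + (5, 3) = (5, 3) (identity).
5Q: tangent at (5, 3): λ = (3·5² + 1)/(2·3) ≡ 10/6. 6⁻¹ ≡ 2 (mod 11) since 6·2 = 12 ≡ 1, so λ ≡ 10·2 ≡ 9.
  x = λ² - 5 - 5 = 81 - 10 ≡ 5; y = λ·(5 - 5) - 3 ≡ 8. → (5, 8)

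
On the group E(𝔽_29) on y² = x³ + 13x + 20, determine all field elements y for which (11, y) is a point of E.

x³ + 13x + 20 = 1494 ≡ 15 (mod 29).
15 is a non-residue mod 29; no y exists.

none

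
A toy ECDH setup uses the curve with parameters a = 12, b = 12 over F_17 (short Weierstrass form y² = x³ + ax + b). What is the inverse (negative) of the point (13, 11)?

-(13, 11) = (13, -11 mod 17) = (13, 6).

(13, 6)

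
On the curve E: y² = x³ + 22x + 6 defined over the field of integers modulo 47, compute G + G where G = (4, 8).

tangent at (4, 8): λ = (3·4² + 22)/(2·8) ≡ 23/16. 16⁻¹ ≡ 3 (mod 47), so λ ≡ 23·3 ≡ 22.
  x = λ² - 4 - 4 = 484 - 8 ≡ 6; y = λ·(4 - 6) - 8 ≡ 42. → (6, 42)

(6, 42)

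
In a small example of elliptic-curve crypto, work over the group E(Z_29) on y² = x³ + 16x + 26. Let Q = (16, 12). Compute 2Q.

(4, 3)

tangent at (16, 12): λ = (3·16² + 16)/(2·12) ≡ 1/24. 24⁻¹ ≡ 23 (mod 29) since 24·23 = 552 ≡ 1, so λ ≡ 1·23 ≡ 23.
  x = λ² - 16 - 16 = 529 - 32 ≡ 4; y = λ·(16 - 4) - 12 ≡ 3. → (4, 3)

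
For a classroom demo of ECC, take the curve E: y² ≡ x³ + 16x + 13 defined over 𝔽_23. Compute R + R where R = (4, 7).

(19, 0)

tangent at (4, 7): λ = (3·4² + 16)/(2·7) ≡ 18/14. 14⁻¹ ≡ 5 (mod 23), so λ ≡ 18·5 ≡ 21.
  x = λ² - 4 - 4 = 441 - 8 ≡ 19; y = λ·(4 - 19) - 7 ≡ 0. → (19, 0)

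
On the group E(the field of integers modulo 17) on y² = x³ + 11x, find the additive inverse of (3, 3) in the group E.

-(3, 3) = (3, -3 mod 17) = (3, 14).

(3, 14)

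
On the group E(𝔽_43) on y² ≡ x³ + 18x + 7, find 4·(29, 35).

Write P = (29, 35).
Repeated addition: build up to 4P.
2P: tangent at (29, 35): λ = (3·29² + 18)/(2·35) ≡ 4/27. 27⁻¹ ≡ 8 (mod 43), so λ ≡ 4·8 ≡ 32.
  x = λ² - 29 - 29 = 1024 - 58 ≡ 20; y = λ·(29 - 20) - 35 ≡ 38. → (20, 38)
3P: (20, 38) + (29, 35). λ = (35 - 38)/(29 - 20) ≡ 40/9 mod 43. 9⁻¹ ≡ 24 (mod 43), so λ ≡ 14.
  x = λ² - 20 - 29 = 196 - 49 ≡ 18; y = λ·(20 - 18) - 38 ≡ 33. → (18, 33)
4P: (18, 33) + (29, 35). λ = (35 - 33)/(29 - 18) ≡ 2/11 mod 43. 11⁻¹ ≡ 4 (mod 43), so λ ≡ 8.
  x = λ² - 18 - 29 = 64 - 47 ≡ 17; y = λ·(18 - 17) - 33 ≡ 18. → (17, 18)

(17, 18)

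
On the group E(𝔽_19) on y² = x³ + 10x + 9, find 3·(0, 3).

(16, 3)

Write Q = (0, 3).
Repeated addition: build up to 3Q.
2Q: tangent at (0, 3): λ = (3·0² + 10)/(2·3) ≡ 10/6. 6⁻¹ ≡ 16 (mod 19) since 6·16 = 96 ≡ 1, so λ ≡ 10·16 ≡ 8.
  x = λ² - 0 - 0 = 64 - 0 ≡ 7; y = λ·(0 - 7) - 3 ≡ 17. → (7, 17)
3Q: (7, 17) + (0, 3). λ = (3 - 17)/(0 - 7) ≡ 5/12 mod 19. 12⁻¹ ≡ 8 (mod 19) since 12·8 = 96 ≡ 1, so λ ≡ 2.
  x = λ² - 7 - 0 = 4 - 7 ≡ 16; y = λ·(7 - 16) - 17 ≡ 3. → (16, 3)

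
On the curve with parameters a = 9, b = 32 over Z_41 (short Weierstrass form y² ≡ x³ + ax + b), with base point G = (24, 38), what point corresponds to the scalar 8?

(30, 23)

Repeated addition: build up to 8G.
2G: tangent at (24, 38): λ = (3·24² + 9)/(2·38) ≡ 15/35. 35⁻¹ ≡ 34 (mod 41), so λ ≡ 15·34 ≡ 18.
  x = λ² - 24 - 24 = 324 - 48 ≡ 30; y = λ·(24 - 30) - 38 ≡ 18. → (30, 18)
3G: (30, 18) + (24, 38). λ = (38 - 18)/(24 - 30) ≡ 20/35 mod 41. 35⁻¹ ≡ 34 (mod 41) since 35·34 = 1190 ≡ 1, so λ ≡ 24.
  x = λ² - 30 - 24 = 576 - 54 ≡ 30; y = λ·(30 - 30) - 18 ≡ 23. → (30, 23)
4G: (30, 23) + (24, 38). λ = (38 - 23)/(24 - 30) ≡ 15/35 mod 41. 35⁻¹ ≡ 34 (mod 41) since 35·34 = 1190 ≡ 1, so λ ≡ 18.
  x = λ² - 30 - 24 = 324 - 54 ≡ 24; y = λ·(30 - 24) - 23 ≡ 3. → (24, 3)
5G: (24, 3) + (24, 38): same x and y₁ ≡ -y₂, so the sum is ∞.
6G: ∞ + (24, 38) = (24, 38) (identity).
7G: tangent at (24, 38): λ = (3·24² + 9)/(2·38) ≡ 15/35. 35⁻¹ ≡ 34 (mod 41), so λ ≡ 15·34 ≡ 18.
  x = λ² - 24 - 24 = 324 - 48 ≡ 30; y = λ·(24 - 30) - 38 ≡ 18. → (30, 18)
8G: (30, 18) + (24, 38). λ = (38 - 18)/(24 - 30) ≡ 20/35 mod 41. 35⁻¹ ≡ 34 (mod 41), so λ ≡ 24.
  x = λ² - 30 - 24 = 576 - 54 ≡ 30; y = λ·(30 - 30) - 18 ≡ 23. → (30, 23)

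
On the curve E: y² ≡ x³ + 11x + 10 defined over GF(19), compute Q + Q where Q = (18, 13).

tangent at (18, 13): λ = (3·18² + 11)/(2·13) ≡ 14/7. 7⁻¹ ≡ 11 (mod 19), so λ ≡ 14·11 ≡ 2.
  x = λ² - 18 - 18 = 4 - 36 ≡ 6; y = λ·(18 - 6) - 13 ≡ 11. → (6, 11)

(6, 11)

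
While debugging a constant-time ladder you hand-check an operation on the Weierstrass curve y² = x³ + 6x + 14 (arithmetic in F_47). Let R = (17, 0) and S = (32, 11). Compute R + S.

(17, 0) + (32, 11). λ = (11 - 0)/(32 - 17) ≡ 11/15 mod 47. 15⁻¹ ≡ 22 (mod 47), so λ ≡ 7.
  x = λ² - 17 - 32 = 49 - 49 ≡ 0; y = λ·(17 - 0) - 0 ≡ 25. → (0, 25)

(0, 25)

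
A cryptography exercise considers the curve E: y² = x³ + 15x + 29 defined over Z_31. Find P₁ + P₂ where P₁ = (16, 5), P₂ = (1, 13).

(16, 5) + (1, 13). λ = (13 - 5)/(1 - 16) ≡ 8/16 mod 31. 16⁻¹ ≡ 2 (mod 31), so λ ≡ 16.
  x = λ² - 16 - 1 = 256 - 17 ≡ 22; y = λ·(16 - 22) - 5 ≡ 23. → (22, 23)

(22, 23)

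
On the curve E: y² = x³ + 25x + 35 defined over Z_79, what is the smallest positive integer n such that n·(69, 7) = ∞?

2P: tangent at (69, 7): λ = (3·69² + 25)/(2·7) ≡ 9/14. 14⁻¹ ≡ 17 (mod 79) since 14·17 = 238 ≡ 1, so λ ≡ 9·17 ≡ 74.
  x = λ² - 69 - 69 = 5476 - 138 ≡ 45; y = λ·(69 - 45) - 7 ≡ 31. → (45, 31)
3P: (45, 31) + (69, 7). λ = (7 - 31)/(69 - 45) ≡ 55/24 mod 79. 24⁻¹ ≡ 56 (mod 79) since 24·56 = 1344 ≡ 1, so λ ≡ 78.
  x = λ² - 45 - 69 = 6084 - 114 ≡ 45; y = λ·(45 - 45) - 31 ≡ 48. → (45, 48)
4P: (45, 48) + (69, 7). λ = (7 - 48)/(69 - 45) ≡ 38/24 mod 79. 24⁻¹ ≡ 56 (mod 79) since 24·56 = 1344 ≡ 1, so λ ≡ 74.
  x = λ² - 45 - 69 = 5476 - 114 ≡ 69; y = λ·(45 - 69) - 48 ≡ 72. → (69, 72)
5P: (69, 72) + (69, 7): same x and y₁ ≡ -y₂, so the sum is ∞.
5P = ∞, so the order is 5.

5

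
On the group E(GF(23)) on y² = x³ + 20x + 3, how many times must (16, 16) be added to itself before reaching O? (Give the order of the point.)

5

2P: tangent at (16, 16): λ = (3·16² + 20)/(2·16) ≡ 6/9. 9⁻¹ ≡ 18 (mod 23), so λ ≡ 6·18 ≡ 16.
  x = λ² - 16 - 16 = 256 - 32 ≡ 17; y = λ·(16 - 17) - 16 ≡ 14. → (17, 14)
3P: (17, 14) + (16, 16). λ = (16 - 14)/(16 - 17) ≡ 2/22 mod 23. 22⁻¹ ≡ 22 (mod 23), so λ ≡ 21.
  x = λ² - 17 - 16 = 441 - 33 ≡ 17; y = λ·(17 - 17) - 14 ≡ 9. → (17, 9)
4P: (17, 9) + (16, 16). λ = (16 - 9)/(16 - 17) ≡ 7/22 mod 23. 22⁻¹ ≡ 22 (mod 23) since 22·22 = 484 ≡ 1, so λ ≡ 16.
  x = λ² - 17 - 16 = 256 - 33 ≡ 16; y = λ·(17 - 16) - 9 ≡ 7. → (16, 7)
5P: (16, 7) + (16, 16): same x and y₁ ≡ -y₂, so the sum is O.
5P = O, so the order is 5.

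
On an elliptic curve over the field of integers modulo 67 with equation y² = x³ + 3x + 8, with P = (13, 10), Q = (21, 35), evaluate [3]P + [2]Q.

First 3P:
Repeated addition: build up to 3P.
2P: tangent at (13, 10): λ = (3·13² + 3)/(2·10) ≡ 41/20. 20⁻¹ ≡ 57 (mod 67), so λ ≡ 41·57 ≡ 59.
  x = λ² - 13 - 13 = 3481 - 26 ≡ 38; y = λ·(13 - 38) - 10 ≡ 56. → (38, 56)
3P: (38, 56) + (13, 10). λ = (10 - 56)/(13 - 38) ≡ 21/42 mod 67. 42⁻¹ ≡ 8 (mod 67), so λ ≡ 34.
  x = λ² - 38 - 13 = 1156 - 51 ≡ 33; y = λ·(38 - 33) - 56 ≡ 47. → (33, 47)
3P = (33, 47).
Next 2Q:
Repeated addition: build up to 2Q.
2Q: tangent at (21, 35): λ = (3·21² + 3)/(2·35) ≡ 53/3. 3⁻¹ ≡ 45 (mod 67) since 3·45 = 135 ≡ 1, so λ ≡ 53·45 ≡ 40.
  x = λ² - 21 - 21 = 1600 - 42 ≡ 17; y = λ·(21 - 17) - 35 ≡ 58. → (17, 58)
2Q = (17, 58).
Finally 3P + 2Q:
(33, 47) + (17, 58). λ = (58 - 47)/(17 - 33) ≡ 11/51 mod 67. 51⁻¹ ≡ 46 (mod 67) since 51·46 = 2346 ≡ 1, so λ ≡ 37.
  x = λ² - 33 - 17 = 1369 - 50 ≡ 46; y = λ·(33 - 46) - 47 ≡ 8. → (46, 8)

(46, 8)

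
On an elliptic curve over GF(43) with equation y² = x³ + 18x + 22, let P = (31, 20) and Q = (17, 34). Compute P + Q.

(39, 31)

(31, 20) + (17, 34). λ = (34 - 20)/(17 - 31) ≡ 14/29 mod 43. 29⁻¹ ≡ 3 (mod 43), so λ ≡ 42.
  x = λ² - 31 - 17 = 1764 - 48 ≡ 39; y = λ·(31 - 39) - 20 ≡ 31. → (39, 31)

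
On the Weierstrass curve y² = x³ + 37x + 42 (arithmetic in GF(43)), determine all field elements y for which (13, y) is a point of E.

21, 22

x³ + 37x + 42 = 2720 ≡ 11 (mod 43).
Square roots of 11 mod 43: 21 and 22 (since 21² = 441 ≡ 11).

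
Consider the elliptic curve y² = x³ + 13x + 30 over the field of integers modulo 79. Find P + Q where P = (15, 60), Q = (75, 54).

(53, 7)

(15, 60) + (75, 54). λ = (54 - 60)/(75 - 15) ≡ 73/60 mod 79. 60⁻¹ ≡ 54 (mod 79), so λ ≡ 71.
  x = λ² - 15 - 75 = 5041 - 90 ≡ 53; y = λ·(15 - 53) - 60 ≡ 7. → (53, 7)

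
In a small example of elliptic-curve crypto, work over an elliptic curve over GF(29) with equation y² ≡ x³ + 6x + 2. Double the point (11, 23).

(1, 3)

tangent at (11, 23): λ = (3·11² + 6)/(2·23) ≡ 21/17. 17⁻¹ ≡ 12 (mod 29), so λ ≡ 21·12 ≡ 20.
  x = λ² - 11 - 11 = 400 - 22 ≡ 1; y = λ·(11 - 1) - 23 ≡ 3. → (1, 3)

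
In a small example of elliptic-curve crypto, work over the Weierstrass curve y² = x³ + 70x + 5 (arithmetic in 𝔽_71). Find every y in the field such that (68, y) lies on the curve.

none

x³ + 70x + 5 = 319197 ≡ 52 (mod 71).
52 is a non-residue mod 71; no y exists.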